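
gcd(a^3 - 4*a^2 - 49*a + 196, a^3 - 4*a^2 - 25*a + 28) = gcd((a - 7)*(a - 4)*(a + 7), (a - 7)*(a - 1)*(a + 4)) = a - 7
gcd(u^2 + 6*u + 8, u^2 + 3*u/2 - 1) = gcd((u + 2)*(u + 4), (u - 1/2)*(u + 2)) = u + 2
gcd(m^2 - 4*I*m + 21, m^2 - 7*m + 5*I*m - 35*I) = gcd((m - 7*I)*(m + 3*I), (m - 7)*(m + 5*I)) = 1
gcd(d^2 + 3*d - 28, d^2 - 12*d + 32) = d - 4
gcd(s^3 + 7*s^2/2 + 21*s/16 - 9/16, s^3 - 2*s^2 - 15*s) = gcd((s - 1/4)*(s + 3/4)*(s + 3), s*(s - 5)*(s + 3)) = s + 3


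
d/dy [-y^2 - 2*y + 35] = -2*y - 2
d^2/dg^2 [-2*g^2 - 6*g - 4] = -4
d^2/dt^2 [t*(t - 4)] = 2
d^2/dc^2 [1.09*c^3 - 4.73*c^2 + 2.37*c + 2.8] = 6.54*c - 9.46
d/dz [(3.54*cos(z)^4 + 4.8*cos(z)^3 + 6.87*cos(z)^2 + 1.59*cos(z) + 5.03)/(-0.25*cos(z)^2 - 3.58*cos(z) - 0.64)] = (1.77*cos(z)^5 + 39.2196*cos(z)^4 + 43.4304*cos(z)^3 + 33.4131*cos(z)^2 + 6.2786*cos(z) - 16.9898)*sin(z)/(0.0625*cos(z)^4 + 1.79*cos(z)^3 + 13.1364*cos(z)^2 + 4.5824*cos(z) + 0.4096)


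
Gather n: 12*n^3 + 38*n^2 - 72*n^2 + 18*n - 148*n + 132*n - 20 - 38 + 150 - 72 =12*n^3 - 34*n^2 + 2*n + 20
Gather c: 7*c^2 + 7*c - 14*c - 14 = 7*c^2 - 7*c - 14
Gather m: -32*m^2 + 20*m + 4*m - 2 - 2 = -32*m^2 + 24*m - 4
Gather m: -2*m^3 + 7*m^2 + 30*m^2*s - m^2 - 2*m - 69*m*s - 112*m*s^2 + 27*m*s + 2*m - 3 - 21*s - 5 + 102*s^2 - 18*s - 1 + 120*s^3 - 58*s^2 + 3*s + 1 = -2*m^3 + m^2*(30*s + 6) + m*(-112*s^2 - 42*s) + 120*s^3 + 44*s^2 - 36*s - 8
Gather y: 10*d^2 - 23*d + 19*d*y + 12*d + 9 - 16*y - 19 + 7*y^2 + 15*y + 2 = 10*d^2 - 11*d + 7*y^2 + y*(19*d - 1) - 8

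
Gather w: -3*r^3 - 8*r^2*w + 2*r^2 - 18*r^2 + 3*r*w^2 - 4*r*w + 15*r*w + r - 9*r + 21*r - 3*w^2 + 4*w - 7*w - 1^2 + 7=-3*r^3 - 16*r^2 + 13*r + w^2*(3*r - 3) + w*(-8*r^2 + 11*r - 3) + 6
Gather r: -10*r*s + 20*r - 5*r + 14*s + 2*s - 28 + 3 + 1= r*(15 - 10*s) + 16*s - 24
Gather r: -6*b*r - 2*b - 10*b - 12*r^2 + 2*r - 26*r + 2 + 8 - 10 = -12*b - 12*r^2 + r*(-6*b - 24)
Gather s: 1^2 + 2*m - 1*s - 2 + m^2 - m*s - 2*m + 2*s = m^2 + s*(1 - m) - 1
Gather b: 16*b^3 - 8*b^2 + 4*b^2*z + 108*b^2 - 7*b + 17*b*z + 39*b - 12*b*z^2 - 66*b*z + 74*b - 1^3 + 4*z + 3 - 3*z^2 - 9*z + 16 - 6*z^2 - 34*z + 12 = 16*b^3 + b^2*(4*z + 100) + b*(-12*z^2 - 49*z + 106) - 9*z^2 - 39*z + 30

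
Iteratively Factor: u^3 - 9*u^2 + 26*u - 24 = (u - 4)*(u^2 - 5*u + 6) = (u - 4)*(u - 2)*(u - 3)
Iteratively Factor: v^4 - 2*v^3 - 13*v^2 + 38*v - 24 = (v - 3)*(v^3 + v^2 - 10*v + 8) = (v - 3)*(v - 1)*(v^2 + 2*v - 8) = (v - 3)*(v - 2)*(v - 1)*(v + 4)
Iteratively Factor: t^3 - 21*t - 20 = (t + 4)*(t^2 - 4*t - 5) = (t - 5)*(t + 4)*(t + 1)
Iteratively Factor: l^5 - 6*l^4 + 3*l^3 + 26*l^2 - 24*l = (l)*(l^4 - 6*l^3 + 3*l^2 + 26*l - 24) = l*(l - 1)*(l^3 - 5*l^2 - 2*l + 24) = l*(l - 4)*(l - 1)*(l^2 - l - 6) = l*(l - 4)*(l - 3)*(l - 1)*(l + 2)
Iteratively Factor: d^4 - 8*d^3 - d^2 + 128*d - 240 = (d - 4)*(d^3 - 4*d^2 - 17*d + 60) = (d - 4)*(d + 4)*(d^2 - 8*d + 15) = (d - 5)*(d - 4)*(d + 4)*(d - 3)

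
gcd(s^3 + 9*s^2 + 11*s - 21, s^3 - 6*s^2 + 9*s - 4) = s - 1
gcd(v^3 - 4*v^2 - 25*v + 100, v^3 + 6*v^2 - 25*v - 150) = v^2 - 25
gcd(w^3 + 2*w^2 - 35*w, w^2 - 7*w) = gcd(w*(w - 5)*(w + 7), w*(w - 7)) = w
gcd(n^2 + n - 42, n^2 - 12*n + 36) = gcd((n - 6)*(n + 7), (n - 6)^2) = n - 6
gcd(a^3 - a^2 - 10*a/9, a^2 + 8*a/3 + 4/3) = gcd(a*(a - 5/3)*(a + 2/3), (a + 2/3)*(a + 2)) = a + 2/3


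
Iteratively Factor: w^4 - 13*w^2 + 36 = (w + 3)*(w^3 - 3*w^2 - 4*w + 12) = (w + 2)*(w + 3)*(w^2 - 5*w + 6) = (w - 3)*(w + 2)*(w + 3)*(w - 2)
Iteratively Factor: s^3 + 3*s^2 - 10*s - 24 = (s - 3)*(s^2 + 6*s + 8) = (s - 3)*(s + 2)*(s + 4)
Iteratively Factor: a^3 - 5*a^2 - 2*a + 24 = (a + 2)*(a^2 - 7*a + 12) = (a - 4)*(a + 2)*(a - 3)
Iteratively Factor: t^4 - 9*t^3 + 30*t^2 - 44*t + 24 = (t - 2)*(t^3 - 7*t^2 + 16*t - 12) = (t - 2)^2*(t^2 - 5*t + 6) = (t - 3)*(t - 2)^2*(t - 2)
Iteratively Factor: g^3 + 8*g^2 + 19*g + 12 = (g + 1)*(g^2 + 7*g + 12) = (g + 1)*(g + 3)*(g + 4)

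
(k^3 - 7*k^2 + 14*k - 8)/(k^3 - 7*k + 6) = (k - 4)/(k + 3)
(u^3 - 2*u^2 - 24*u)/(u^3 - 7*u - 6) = u*(-u^2 + 2*u + 24)/(-u^3 + 7*u + 6)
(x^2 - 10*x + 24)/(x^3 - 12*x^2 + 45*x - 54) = (x - 4)/(x^2 - 6*x + 9)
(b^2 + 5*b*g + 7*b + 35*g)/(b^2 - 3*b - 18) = (b^2 + 5*b*g + 7*b + 35*g)/(b^2 - 3*b - 18)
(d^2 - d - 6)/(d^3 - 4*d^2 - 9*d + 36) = (d + 2)/(d^2 - d - 12)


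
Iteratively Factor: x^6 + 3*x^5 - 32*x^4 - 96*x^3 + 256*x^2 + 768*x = (x)*(x^5 + 3*x^4 - 32*x^3 - 96*x^2 + 256*x + 768) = x*(x - 4)*(x^4 + 7*x^3 - 4*x^2 - 112*x - 192) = x*(x - 4)^2*(x^3 + 11*x^2 + 40*x + 48) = x*(x - 4)^2*(x + 4)*(x^2 + 7*x + 12) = x*(x - 4)^2*(x + 3)*(x + 4)*(x + 4)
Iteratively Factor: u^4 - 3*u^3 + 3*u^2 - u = (u - 1)*(u^3 - 2*u^2 + u) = (u - 1)^2*(u^2 - u) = u*(u - 1)^2*(u - 1)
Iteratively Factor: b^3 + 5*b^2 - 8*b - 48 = (b + 4)*(b^2 + b - 12) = (b + 4)^2*(b - 3)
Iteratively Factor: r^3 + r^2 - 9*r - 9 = (r - 3)*(r^2 + 4*r + 3) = (r - 3)*(r + 3)*(r + 1)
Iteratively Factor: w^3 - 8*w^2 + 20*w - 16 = (w - 2)*(w^2 - 6*w + 8) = (w - 2)^2*(w - 4)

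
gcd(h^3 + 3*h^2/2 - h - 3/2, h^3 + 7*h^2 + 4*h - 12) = h - 1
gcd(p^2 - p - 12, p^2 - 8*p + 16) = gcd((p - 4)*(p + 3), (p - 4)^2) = p - 4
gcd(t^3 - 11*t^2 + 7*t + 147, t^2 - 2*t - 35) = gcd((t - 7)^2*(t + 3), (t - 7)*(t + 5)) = t - 7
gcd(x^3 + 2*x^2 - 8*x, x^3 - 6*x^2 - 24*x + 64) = x^2 + 2*x - 8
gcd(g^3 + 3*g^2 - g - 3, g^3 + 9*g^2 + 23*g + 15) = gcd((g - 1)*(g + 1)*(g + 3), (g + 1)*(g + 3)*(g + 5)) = g^2 + 4*g + 3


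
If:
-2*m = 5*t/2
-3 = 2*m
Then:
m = -3/2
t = 6/5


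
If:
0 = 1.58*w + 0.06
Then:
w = -0.04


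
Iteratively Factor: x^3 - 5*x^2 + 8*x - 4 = (x - 2)*(x^2 - 3*x + 2) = (x - 2)^2*(x - 1)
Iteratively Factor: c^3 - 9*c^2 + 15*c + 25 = (c - 5)*(c^2 - 4*c - 5) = (c - 5)^2*(c + 1)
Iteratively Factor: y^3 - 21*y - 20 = (y + 1)*(y^2 - y - 20) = (y - 5)*(y + 1)*(y + 4)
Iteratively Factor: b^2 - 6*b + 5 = (b - 5)*(b - 1)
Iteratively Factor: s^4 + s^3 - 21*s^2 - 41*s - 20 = (s + 1)*(s^3 - 21*s - 20) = (s - 5)*(s + 1)*(s^2 + 5*s + 4) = (s - 5)*(s + 1)*(s + 4)*(s + 1)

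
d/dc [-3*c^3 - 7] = -9*c^2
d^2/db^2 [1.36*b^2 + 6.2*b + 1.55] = 2.72000000000000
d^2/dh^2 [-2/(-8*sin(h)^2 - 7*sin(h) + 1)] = 2*(-256*sin(h)^3 + 88*sin(h)^2 + 215*sin(h) + 114)/((sin(h) + 1)^2*(8*sin(h) - 1)^3)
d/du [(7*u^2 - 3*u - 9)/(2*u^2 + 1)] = (6*u^2 + 50*u - 3)/(4*u^4 + 4*u^2 + 1)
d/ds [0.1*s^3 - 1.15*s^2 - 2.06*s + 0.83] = 0.3*s^2 - 2.3*s - 2.06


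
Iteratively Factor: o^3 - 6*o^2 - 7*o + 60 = (o - 4)*(o^2 - 2*o - 15) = (o - 5)*(o - 4)*(o + 3)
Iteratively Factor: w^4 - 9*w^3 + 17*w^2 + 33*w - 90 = (w + 2)*(w^3 - 11*w^2 + 39*w - 45) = (w - 5)*(w + 2)*(w^2 - 6*w + 9) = (w - 5)*(w - 3)*(w + 2)*(w - 3)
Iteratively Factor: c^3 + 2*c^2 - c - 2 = (c - 1)*(c^2 + 3*c + 2) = (c - 1)*(c + 2)*(c + 1)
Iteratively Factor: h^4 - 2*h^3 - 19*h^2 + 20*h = (h - 1)*(h^3 - h^2 - 20*h) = (h - 5)*(h - 1)*(h^2 + 4*h) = (h - 5)*(h - 1)*(h + 4)*(h)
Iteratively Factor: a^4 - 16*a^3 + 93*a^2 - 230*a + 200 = (a - 2)*(a^3 - 14*a^2 + 65*a - 100) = (a - 5)*(a - 2)*(a^2 - 9*a + 20) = (a - 5)^2*(a - 2)*(a - 4)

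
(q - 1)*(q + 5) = q^2 + 4*q - 5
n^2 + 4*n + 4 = (n + 2)^2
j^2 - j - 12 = (j - 4)*(j + 3)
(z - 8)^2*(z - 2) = z^3 - 18*z^2 + 96*z - 128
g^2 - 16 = (g - 4)*(g + 4)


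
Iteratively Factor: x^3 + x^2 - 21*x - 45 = (x - 5)*(x^2 + 6*x + 9) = (x - 5)*(x + 3)*(x + 3)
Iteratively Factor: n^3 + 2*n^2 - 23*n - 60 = (n + 3)*(n^2 - n - 20) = (n + 3)*(n + 4)*(n - 5)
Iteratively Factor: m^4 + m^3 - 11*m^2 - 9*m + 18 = (m + 3)*(m^3 - 2*m^2 - 5*m + 6) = (m + 2)*(m + 3)*(m^2 - 4*m + 3) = (m - 1)*(m + 2)*(m + 3)*(m - 3)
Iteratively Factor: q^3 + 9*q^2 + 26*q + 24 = (q + 2)*(q^2 + 7*q + 12) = (q + 2)*(q + 4)*(q + 3)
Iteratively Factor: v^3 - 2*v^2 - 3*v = (v - 3)*(v^2 + v) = (v - 3)*(v + 1)*(v)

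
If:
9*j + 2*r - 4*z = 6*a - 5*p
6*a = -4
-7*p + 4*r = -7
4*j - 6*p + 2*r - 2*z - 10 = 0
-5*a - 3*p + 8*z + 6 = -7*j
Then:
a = -2/3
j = 491/647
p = -4063/1941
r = -10507/1941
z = -5077/1941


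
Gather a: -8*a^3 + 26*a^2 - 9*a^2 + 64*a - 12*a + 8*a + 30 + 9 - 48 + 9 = -8*a^3 + 17*a^2 + 60*a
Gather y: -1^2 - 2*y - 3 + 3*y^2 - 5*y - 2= 3*y^2 - 7*y - 6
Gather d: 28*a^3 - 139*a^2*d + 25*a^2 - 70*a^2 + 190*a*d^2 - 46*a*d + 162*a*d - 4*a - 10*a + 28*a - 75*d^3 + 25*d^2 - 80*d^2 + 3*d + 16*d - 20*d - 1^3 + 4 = 28*a^3 - 45*a^2 + 14*a - 75*d^3 + d^2*(190*a - 55) + d*(-139*a^2 + 116*a - 1) + 3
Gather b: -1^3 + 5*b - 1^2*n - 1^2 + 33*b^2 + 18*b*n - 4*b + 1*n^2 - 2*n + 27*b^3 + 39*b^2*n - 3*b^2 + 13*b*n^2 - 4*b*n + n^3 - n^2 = 27*b^3 + b^2*(39*n + 30) + b*(13*n^2 + 14*n + 1) + n^3 - 3*n - 2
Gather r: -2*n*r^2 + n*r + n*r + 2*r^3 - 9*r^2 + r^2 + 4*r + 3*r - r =2*r^3 + r^2*(-2*n - 8) + r*(2*n + 6)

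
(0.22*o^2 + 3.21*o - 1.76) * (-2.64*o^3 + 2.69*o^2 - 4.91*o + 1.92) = -0.5808*o^5 - 7.8826*o^4 + 12.2011*o^3 - 20.0731*o^2 + 14.8048*o - 3.3792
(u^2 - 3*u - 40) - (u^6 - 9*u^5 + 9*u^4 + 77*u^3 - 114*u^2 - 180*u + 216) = -u^6 + 9*u^5 - 9*u^4 - 77*u^3 + 115*u^2 + 177*u - 256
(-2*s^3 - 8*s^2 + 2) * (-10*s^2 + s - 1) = 20*s^5 + 78*s^4 - 6*s^3 - 12*s^2 + 2*s - 2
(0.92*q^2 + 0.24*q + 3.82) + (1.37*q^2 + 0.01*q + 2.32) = 2.29*q^2 + 0.25*q + 6.14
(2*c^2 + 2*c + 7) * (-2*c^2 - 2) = -4*c^4 - 4*c^3 - 18*c^2 - 4*c - 14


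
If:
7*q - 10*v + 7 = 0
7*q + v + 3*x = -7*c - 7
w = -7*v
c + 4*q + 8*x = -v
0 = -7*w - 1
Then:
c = -4591/18179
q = -333/343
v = 1/49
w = -1/7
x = 1336/2597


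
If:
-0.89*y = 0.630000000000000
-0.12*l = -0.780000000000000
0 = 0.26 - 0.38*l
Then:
No Solution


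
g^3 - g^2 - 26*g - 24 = (g - 6)*(g + 1)*(g + 4)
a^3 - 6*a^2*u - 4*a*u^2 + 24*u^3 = (a - 6*u)*(a - 2*u)*(a + 2*u)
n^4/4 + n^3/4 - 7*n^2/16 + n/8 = n*(n/4 + 1/2)*(n - 1/2)^2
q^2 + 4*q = q*(q + 4)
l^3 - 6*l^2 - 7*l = l*(l - 7)*(l + 1)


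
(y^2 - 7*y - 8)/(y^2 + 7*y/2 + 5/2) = 2*(y - 8)/(2*y + 5)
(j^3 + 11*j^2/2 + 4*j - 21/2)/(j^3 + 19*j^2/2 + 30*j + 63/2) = (j - 1)/(j + 3)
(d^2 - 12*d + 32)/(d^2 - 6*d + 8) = (d - 8)/(d - 2)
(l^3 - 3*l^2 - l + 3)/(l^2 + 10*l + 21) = (l^3 - 3*l^2 - l + 3)/(l^2 + 10*l + 21)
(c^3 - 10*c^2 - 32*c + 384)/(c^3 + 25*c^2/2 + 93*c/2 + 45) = 2*(c^2 - 16*c + 64)/(2*c^2 + 13*c + 15)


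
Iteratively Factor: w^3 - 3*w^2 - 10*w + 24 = (w + 3)*(w^2 - 6*w + 8) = (w - 2)*(w + 3)*(w - 4)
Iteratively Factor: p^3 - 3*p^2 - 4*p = (p)*(p^2 - 3*p - 4) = p*(p + 1)*(p - 4)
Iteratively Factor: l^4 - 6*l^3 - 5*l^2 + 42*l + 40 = (l + 1)*(l^3 - 7*l^2 + 2*l + 40) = (l + 1)*(l + 2)*(l^2 - 9*l + 20) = (l - 5)*(l + 1)*(l + 2)*(l - 4)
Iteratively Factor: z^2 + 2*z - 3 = (z + 3)*(z - 1)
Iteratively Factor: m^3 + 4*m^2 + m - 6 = (m + 3)*(m^2 + m - 2) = (m + 2)*(m + 3)*(m - 1)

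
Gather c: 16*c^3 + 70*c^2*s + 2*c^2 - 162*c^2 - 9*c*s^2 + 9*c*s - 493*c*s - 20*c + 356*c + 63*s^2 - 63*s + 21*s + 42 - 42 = 16*c^3 + c^2*(70*s - 160) + c*(-9*s^2 - 484*s + 336) + 63*s^2 - 42*s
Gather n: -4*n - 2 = -4*n - 2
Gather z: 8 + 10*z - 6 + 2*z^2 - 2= 2*z^2 + 10*z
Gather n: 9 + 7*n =7*n + 9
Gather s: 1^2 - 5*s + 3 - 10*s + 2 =6 - 15*s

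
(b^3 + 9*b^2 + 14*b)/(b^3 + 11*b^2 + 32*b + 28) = b/(b + 2)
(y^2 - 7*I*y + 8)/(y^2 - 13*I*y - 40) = (y + I)/(y - 5*I)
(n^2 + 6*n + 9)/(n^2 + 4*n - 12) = (n^2 + 6*n + 9)/(n^2 + 4*n - 12)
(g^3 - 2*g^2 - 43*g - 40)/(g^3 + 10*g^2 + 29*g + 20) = (g - 8)/(g + 4)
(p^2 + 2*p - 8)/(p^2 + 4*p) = (p - 2)/p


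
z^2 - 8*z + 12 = (z - 6)*(z - 2)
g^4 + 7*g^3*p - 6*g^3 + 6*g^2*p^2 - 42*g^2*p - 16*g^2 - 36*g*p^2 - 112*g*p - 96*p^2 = (g - 8)*(g + 2)*(g + p)*(g + 6*p)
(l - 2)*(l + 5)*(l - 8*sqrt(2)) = l^3 - 8*sqrt(2)*l^2 + 3*l^2 - 24*sqrt(2)*l - 10*l + 80*sqrt(2)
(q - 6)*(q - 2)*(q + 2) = q^3 - 6*q^2 - 4*q + 24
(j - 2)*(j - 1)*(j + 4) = j^3 + j^2 - 10*j + 8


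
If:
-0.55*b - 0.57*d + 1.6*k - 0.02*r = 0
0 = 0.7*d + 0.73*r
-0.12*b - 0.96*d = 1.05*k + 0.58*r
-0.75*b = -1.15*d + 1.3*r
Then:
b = 0.00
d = 0.00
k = 0.00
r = 0.00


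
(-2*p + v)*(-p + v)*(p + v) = 2*p^3 - p^2*v - 2*p*v^2 + v^3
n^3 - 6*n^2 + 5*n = n*(n - 5)*(n - 1)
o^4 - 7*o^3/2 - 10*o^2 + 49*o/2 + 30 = (o - 4)*(o - 3)*(o + 1)*(o + 5/2)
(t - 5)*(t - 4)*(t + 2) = t^3 - 7*t^2 + 2*t + 40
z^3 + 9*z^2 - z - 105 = (z - 3)*(z + 5)*(z + 7)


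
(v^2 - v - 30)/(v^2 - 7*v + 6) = (v + 5)/(v - 1)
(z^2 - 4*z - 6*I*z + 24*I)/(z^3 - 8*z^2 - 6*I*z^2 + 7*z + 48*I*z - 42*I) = (z - 4)/(z^2 - 8*z + 7)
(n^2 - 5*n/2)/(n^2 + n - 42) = n*(2*n - 5)/(2*(n^2 + n - 42))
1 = 1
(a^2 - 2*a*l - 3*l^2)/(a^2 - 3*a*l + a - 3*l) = (a + l)/(a + 1)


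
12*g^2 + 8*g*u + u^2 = (2*g + u)*(6*g + u)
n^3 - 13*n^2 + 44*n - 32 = (n - 8)*(n - 4)*(n - 1)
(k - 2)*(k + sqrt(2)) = k^2 - 2*k + sqrt(2)*k - 2*sqrt(2)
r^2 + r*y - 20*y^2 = (r - 4*y)*(r + 5*y)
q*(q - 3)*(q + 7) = q^3 + 4*q^2 - 21*q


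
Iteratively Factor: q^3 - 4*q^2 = (q)*(q^2 - 4*q) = q*(q - 4)*(q)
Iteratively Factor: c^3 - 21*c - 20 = (c + 1)*(c^2 - c - 20) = (c + 1)*(c + 4)*(c - 5)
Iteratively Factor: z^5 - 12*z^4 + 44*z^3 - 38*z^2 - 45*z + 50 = (z - 1)*(z^4 - 11*z^3 + 33*z^2 - 5*z - 50) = (z - 5)*(z - 1)*(z^3 - 6*z^2 + 3*z + 10) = (z - 5)*(z - 2)*(z - 1)*(z^2 - 4*z - 5) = (z - 5)*(z - 2)*(z - 1)*(z + 1)*(z - 5)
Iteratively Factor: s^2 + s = (s)*(s + 1)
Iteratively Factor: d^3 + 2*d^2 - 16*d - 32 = (d - 4)*(d^2 + 6*d + 8) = (d - 4)*(d + 2)*(d + 4)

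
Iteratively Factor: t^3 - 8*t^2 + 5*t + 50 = (t - 5)*(t^2 - 3*t - 10) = (t - 5)^2*(t + 2)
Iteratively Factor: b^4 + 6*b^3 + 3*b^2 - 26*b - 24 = (b + 3)*(b^3 + 3*b^2 - 6*b - 8) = (b - 2)*(b + 3)*(b^2 + 5*b + 4) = (b - 2)*(b + 3)*(b + 4)*(b + 1)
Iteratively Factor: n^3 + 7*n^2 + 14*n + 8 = (n + 2)*(n^2 + 5*n + 4) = (n + 2)*(n + 4)*(n + 1)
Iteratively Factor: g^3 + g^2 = (g + 1)*(g^2) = g*(g + 1)*(g)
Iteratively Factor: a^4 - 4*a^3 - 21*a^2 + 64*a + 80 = (a - 5)*(a^3 + a^2 - 16*a - 16) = (a - 5)*(a - 4)*(a^2 + 5*a + 4) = (a - 5)*(a - 4)*(a + 4)*(a + 1)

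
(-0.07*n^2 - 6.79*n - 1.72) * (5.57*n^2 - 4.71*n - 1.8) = -0.3899*n^4 - 37.4906*n^3 + 22.5265*n^2 + 20.3232*n + 3.096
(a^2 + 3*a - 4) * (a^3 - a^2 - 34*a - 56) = a^5 + 2*a^4 - 41*a^3 - 154*a^2 - 32*a + 224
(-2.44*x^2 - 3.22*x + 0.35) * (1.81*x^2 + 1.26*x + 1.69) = -4.4164*x^4 - 8.9026*x^3 - 7.5473*x^2 - 5.0008*x + 0.5915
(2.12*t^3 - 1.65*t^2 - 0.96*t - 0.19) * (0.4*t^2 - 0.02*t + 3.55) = 0.848*t^5 - 0.7024*t^4 + 7.175*t^3 - 5.9143*t^2 - 3.4042*t - 0.6745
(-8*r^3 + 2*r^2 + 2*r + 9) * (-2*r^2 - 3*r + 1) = 16*r^5 + 20*r^4 - 18*r^3 - 22*r^2 - 25*r + 9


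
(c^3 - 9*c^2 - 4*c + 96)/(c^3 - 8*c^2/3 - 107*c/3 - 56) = 3*(c - 4)/(3*c + 7)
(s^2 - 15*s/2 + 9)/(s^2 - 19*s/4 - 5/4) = 2*(-2*s^2 + 15*s - 18)/(-4*s^2 + 19*s + 5)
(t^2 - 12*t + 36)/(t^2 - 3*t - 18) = (t - 6)/(t + 3)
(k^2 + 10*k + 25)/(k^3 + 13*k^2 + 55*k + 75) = 1/(k + 3)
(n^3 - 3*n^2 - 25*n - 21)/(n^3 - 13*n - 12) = (n - 7)/(n - 4)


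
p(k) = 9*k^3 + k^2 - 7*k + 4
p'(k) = 27*k^2 + 2*k - 7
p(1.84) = 50.57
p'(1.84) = 88.09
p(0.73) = 2.92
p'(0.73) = 8.85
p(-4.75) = -904.73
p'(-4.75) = 592.69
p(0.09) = 3.38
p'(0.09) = -6.60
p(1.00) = 7.00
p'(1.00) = 22.00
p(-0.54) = 6.65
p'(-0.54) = -0.21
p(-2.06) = -56.01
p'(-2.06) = 103.46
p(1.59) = 31.58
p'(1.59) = 64.44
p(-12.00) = -15320.00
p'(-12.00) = 3857.00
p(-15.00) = -30041.00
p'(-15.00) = 6038.00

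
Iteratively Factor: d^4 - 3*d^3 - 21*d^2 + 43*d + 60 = (d + 4)*(d^3 - 7*d^2 + 7*d + 15) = (d - 5)*(d + 4)*(d^2 - 2*d - 3) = (d - 5)*(d - 3)*(d + 4)*(d + 1)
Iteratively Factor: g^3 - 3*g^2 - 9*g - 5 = (g + 1)*(g^2 - 4*g - 5) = (g - 5)*(g + 1)*(g + 1)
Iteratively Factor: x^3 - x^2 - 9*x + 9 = (x - 3)*(x^2 + 2*x - 3) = (x - 3)*(x - 1)*(x + 3)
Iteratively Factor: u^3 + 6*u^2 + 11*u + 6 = (u + 1)*(u^2 + 5*u + 6) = (u + 1)*(u + 3)*(u + 2)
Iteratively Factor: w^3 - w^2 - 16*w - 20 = (w - 5)*(w^2 + 4*w + 4) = (w - 5)*(w + 2)*(w + 2)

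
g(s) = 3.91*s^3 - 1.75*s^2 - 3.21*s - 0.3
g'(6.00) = 398.07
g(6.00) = 762.00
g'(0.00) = -3.21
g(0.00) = -0.30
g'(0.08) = -3.41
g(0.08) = -0.57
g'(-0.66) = 4.21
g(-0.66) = -0.07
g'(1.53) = 18.89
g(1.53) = 4.70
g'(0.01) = -3.24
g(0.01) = -0.33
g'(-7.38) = 661.49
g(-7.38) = -1643.54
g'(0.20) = -3.44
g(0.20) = -0.98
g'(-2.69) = 91.08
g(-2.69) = -80.44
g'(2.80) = 78.95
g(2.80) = 62.82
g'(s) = 11.73*s^2 - 3.5*s - 3.21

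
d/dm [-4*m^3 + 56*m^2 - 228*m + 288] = -12*m^2 + 112*m - 228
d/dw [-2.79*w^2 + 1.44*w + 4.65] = 1.44 - 5.58*w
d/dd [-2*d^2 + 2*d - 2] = 2 - 4*d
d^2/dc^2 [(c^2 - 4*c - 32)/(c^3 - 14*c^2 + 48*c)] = 2*(c^3 + 12*c^2 - 72*c + 144)/(c^3*(c^3 - 18*c^2 + 108*c - 216))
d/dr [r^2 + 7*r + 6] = 2*r + 7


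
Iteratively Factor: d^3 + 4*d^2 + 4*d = (d)*(d^2 + 4*d + 4) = d*(d + 2)*(d + 2)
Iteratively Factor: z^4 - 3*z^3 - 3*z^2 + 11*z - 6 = (z - 1)*(z^3 - 2*z^2 - 5*z + 6) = (z - 1)^2*(z^2 - z - 6) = (z - 3)*(z - 1)^2*(z + 2)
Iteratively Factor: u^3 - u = (u - 1)*(u^2 + u) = (u - 1)*(u + 1)*(u)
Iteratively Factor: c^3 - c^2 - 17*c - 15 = (c - 5)*(c^2 + 4*c + 3) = (c - 5)*(c + 1)*(c + 3)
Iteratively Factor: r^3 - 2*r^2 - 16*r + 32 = (r + 4)*(r^2 - 6*r + 8) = (r - 4)*(r + 4)*(r - 2)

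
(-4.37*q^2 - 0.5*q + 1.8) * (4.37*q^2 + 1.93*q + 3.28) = -19.0969*q^4 - 10.6191*q^3 - 7.4326*q^2 + 1.834*q + 5.904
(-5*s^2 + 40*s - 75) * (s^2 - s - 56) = -5*s^4 + 45*s^3 + 165*s^2 - 2165*s + 4200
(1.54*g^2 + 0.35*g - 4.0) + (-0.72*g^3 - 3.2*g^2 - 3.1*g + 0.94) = -0.72*g^3 - 1.66*g^2 - 2.75*g - 3.06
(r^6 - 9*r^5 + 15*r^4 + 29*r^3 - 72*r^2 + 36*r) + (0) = r^6 - 9*r^5 + 15*r^4 + 29*r^3 - 72*r^2 + 36*r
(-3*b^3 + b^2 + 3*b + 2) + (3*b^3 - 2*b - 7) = b^2 + b - 5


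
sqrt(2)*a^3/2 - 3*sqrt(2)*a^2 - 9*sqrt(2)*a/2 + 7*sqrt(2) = (a - 7)*(a - 1)*(sqrt(2)*a/2 + sqrt(2))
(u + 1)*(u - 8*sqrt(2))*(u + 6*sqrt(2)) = u^3 - 2*sqrt(2)*u^2 + u^2 - 96*u - 2*sqrt(2)*u - 96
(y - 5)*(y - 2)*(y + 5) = y^3 - 2*y^2 - 25*y + 50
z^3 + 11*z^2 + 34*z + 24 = (z + 1)*(z + 4)*(z + 6)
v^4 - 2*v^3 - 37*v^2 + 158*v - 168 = (v - 4)*(v - 3)*(v - 2)*(v + 7)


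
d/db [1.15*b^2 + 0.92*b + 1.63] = 2.3*b + 0.92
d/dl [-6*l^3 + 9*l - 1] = 9 - 18*l^2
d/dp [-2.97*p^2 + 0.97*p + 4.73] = 0.97 - 5.94*p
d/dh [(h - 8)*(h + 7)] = 2*h - 1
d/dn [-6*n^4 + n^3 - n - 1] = -24*n^3 + 3*n^2 - 1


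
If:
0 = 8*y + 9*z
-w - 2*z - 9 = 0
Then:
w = -2*z - 9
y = -9*z/8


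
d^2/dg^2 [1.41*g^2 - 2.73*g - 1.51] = 2.82000000000000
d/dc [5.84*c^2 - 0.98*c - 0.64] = 11.68*c - 0.98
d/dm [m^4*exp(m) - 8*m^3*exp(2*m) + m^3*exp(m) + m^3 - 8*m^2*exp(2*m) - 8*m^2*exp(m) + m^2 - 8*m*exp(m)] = m^4*exp(m) - 16*m^3*exp(2*m) + 5*m^3*exp(m) - 40*m^2*exp(2*m) - 5*m^2*exp(m) + 3*m^2 - 16*m*exp(2*m) - 24*m*exp(m) + 2*m - 8*exp(m)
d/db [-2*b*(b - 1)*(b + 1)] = 2 - 6*b^2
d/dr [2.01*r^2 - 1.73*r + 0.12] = 4.02*r - 1.73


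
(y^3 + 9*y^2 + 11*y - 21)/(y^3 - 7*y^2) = (y^3 + 9*y^2 + 11*y - 21)/(y^2*(y - 7))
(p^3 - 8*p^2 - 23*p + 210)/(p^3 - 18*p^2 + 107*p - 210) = (p + 5)/(p - 5)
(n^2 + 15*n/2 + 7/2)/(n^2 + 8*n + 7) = (n + 1/2)/(n + 1)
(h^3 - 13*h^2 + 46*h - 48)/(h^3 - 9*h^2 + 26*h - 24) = (h - 8)/(h - 4)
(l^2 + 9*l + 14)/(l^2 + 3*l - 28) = (l + 2)/(l - 4)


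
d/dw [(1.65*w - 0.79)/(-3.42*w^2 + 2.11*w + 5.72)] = (5.643*w^2 - 5.4036*w + 11.1049)/(11.6964*w^4 - 14.4324*w^3 - 34.6727*w^2 + 24.1384*w + 32.7184)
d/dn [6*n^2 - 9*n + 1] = 12*n - 9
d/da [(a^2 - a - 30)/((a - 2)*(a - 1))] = 2*(-a^2 + 32*a - 46)/(a^4 - 6*a^3 + 13*a^2 - 12*a + 4)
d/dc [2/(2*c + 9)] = -4/(2*c + 9)^2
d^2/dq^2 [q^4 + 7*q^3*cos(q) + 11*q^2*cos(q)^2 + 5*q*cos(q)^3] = -7*q^3*cos(q) - 42*q^2*sin(q) - 22*q^2*cos(2*q) + 12*q^2 - 44*q*sin(2*q) + 153*q*cos(q)/4 - 45*q*cos(3*q)/4 - 15*sin(q)/2 - 15*sin(3*q)/2 + 11*cos(2*q) + 11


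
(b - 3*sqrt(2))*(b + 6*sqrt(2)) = b^2 + 3*sqrt(2)*b - 36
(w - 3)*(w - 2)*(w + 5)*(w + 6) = w^4 + 6*w^3 - 19*w^2 - 84*w + 180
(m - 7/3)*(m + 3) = m^2 + 2*m/3 - 7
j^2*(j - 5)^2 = j^4 - 10*j^3 + 25*j^2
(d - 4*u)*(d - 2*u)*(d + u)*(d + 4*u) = d^4 - d^3*u - 18*d^2*u^2 + 16*d*u^3 + 32*u^4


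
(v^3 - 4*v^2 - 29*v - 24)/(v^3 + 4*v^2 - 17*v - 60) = (v^2 - 7*v - 8)/(v^2 + v - 20)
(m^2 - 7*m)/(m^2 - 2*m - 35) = m/(m + 5)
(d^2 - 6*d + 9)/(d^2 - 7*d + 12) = (d - 3)/(d - 4)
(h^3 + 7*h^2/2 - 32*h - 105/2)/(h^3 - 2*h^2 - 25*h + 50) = (2*h^2 + 17*h + 21)/(2*(h^2 + 3*h - 10))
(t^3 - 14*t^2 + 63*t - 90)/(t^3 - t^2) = (t^3 - 14*t^2 + 63*t - 90)/(t^2*(t - 1))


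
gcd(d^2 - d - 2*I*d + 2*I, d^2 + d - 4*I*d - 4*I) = 1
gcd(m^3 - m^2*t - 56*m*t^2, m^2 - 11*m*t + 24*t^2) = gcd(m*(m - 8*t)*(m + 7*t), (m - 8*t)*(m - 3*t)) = -m + 8*t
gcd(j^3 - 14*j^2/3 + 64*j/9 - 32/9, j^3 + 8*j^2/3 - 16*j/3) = j - 4/3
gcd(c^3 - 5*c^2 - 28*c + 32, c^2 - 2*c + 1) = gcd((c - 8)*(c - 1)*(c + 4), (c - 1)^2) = c - 1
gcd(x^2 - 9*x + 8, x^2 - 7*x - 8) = x - 8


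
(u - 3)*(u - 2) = u^2 - 5*u + 6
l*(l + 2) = l^2 + 2*l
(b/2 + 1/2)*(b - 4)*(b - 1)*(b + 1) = b^4/2 - 3*b^3/2 - 5*b^2/2 + 3*b/2 + 2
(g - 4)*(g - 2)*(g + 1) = g^3 - 5*g^2 + 2*g + 8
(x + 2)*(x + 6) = x^2 + 8*x + 12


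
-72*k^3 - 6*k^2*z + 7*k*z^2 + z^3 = (-3*k + z)*(4*k + z)*(6*k + z)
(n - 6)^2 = n^2 - 12*n + 36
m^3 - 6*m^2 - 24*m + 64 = (m - 8)*(m - 2)*(m + 4)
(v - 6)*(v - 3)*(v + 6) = v^3 - 3*v^2 - 36*v + 108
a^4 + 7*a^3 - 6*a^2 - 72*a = a*(a - 3)*(a + 4)*(a + 6)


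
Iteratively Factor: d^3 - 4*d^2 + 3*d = (d - 3)*(d^2 - d) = d*(d - 3)*(d - 1)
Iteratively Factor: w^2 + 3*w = (w)*(w + 3)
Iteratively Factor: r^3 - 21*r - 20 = (r + 4)*(r^2 - 4*r - 5) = (r + 1)*(r + 4)*(r - 5)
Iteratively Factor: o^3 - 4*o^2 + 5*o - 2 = (o - 1)*(o^2 - 3*o + 2) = (o - 1)^2*(o - 2)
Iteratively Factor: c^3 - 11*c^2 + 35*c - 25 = (c - 5)*(c^2 - 6*c + 5) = (c - 5)*(c - 1)*(c - 5)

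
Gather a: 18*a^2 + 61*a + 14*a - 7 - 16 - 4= 18*a^2 + 75*a - 27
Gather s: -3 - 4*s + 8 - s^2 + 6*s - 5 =-s^2 + 2*s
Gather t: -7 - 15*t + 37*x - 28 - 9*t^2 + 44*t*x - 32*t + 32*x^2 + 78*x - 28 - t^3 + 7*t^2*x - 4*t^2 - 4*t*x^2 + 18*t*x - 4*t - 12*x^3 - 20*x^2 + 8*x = -t^3 + t^2*(7*x - 13) + t*(-4*x^2 + 62*x - 51) - 12*x^3 + 12*x^2 + 123*x - 63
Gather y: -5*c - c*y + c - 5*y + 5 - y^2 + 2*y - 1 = -4*c - y^2 + y*(-c - 3) + 4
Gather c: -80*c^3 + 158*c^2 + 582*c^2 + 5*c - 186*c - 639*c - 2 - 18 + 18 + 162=-80*c^3 + 740*c^2 - 820*c + 160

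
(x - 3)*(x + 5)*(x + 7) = x^3 + 9*x^2 - x - 105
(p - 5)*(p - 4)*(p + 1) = p^3 - 8*p^2 + 11*p + 20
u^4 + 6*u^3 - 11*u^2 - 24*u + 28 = (u - 2)*(u - 1)*(u + 2)*(u + 7)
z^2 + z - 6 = (z - 2)*(z + 3)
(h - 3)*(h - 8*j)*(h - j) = h^3 - 9*h^2*j - 3*h^2 + 8*h*j^2 + 27*h*j - 24*j^2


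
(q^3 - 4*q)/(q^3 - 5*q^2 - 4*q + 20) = q/(q - 5)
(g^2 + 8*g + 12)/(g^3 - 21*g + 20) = (g^2 + 8*g + 12)/(g^3 - 21*g + 20)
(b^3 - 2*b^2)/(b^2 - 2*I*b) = b*(b - 2)/(b - 2*I)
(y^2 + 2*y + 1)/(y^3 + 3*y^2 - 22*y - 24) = (y + 1)/(y^2 + 2*y - 24)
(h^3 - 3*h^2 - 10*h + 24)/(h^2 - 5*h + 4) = (h^2 + h - 6)/(h - 1)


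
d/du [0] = 0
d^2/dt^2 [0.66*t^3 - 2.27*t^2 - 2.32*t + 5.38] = 3.96*t - 4.54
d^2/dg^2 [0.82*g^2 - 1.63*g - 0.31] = 1.64000000000000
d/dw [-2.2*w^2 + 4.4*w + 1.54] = 4.4 - 4.4*w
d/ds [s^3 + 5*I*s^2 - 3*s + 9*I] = 3*s^2 + 10*I*s - 3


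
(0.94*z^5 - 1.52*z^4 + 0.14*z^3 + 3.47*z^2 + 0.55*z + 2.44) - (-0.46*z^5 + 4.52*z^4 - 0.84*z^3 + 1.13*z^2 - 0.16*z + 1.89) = 1.4*z^5 - 6.04*z^4 + 0.98*z^3 + 2.34*z^2 + 0.71*z + 0.55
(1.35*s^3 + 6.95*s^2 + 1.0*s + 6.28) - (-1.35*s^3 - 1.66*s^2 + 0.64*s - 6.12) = 2.7*s^3 + 8.61*s^2 + 0.36*s + 12.4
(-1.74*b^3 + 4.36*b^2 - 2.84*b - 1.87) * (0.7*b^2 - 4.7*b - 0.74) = -1.218*b^5 + 11.23*b^4 - 21.1924*b^3 + 8.8126*b^2 + 10.8906*b + 1.3838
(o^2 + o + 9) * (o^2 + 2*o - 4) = o^4 + 3*o^3 + 7*o^2 + 14*o - 36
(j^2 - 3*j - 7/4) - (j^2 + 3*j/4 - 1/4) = -15*j/4 - 3/2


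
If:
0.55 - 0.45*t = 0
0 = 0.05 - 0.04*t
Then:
No Solution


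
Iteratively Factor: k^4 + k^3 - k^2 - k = (k + 1)*(k^3 - k) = (k + 1)^2*(k^2 - k) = k*(k + 1)^2*(k - 1)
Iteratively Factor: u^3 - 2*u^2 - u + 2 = (u + 1)*(u^2 - 3*u + 2) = (u - 2)*(u + 1)*(u - 1)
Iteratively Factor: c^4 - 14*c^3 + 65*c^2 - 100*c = (c - 5)*(c^3 - 9*c^2 + 20*c) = (c - 5)^2*(c^2 - 4*c) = c*(c - 5)^2*(c - 4)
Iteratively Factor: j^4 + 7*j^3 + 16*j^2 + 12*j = (j)*(j^3 + 7*j^2 + 16*j + 12) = j*(j + 2)*(j^2 + 5*j + 6) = j*(j + 2)^2*(j + 3)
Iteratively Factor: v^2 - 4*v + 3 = (v - 3)*(v - 1)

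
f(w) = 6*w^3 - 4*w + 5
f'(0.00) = -4.00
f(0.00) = 5.00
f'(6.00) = 644.00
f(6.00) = 1277.00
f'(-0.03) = -3.98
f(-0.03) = 5.12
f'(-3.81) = 257.29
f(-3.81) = -311.60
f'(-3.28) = 189.65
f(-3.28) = -193.61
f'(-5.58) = 556.46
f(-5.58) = -1015.13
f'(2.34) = 94.56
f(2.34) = 72.52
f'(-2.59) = 116.75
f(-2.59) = -88.88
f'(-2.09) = 74.63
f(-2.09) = -41.42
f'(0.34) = -1.92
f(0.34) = 3.88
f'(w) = 18*w^2 - 4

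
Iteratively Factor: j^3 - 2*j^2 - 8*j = (j)*(j^2 - 2*j - 8) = j*(j - 4)*(j + 2)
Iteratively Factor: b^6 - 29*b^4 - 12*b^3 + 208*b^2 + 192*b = (b + 4)*(b^5 - 4*b^4 - 13*b^3 + 40*b^2 + 48*b) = b*(b + 4)*(b^4 - 4*b^3 - 13*b^2 + 40*b + 48) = b*(b + 1)*(b + 4)*(b^3 - 5*b^2 - 8*b + 48) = b*(b - 4)*(b + 1)*(b + 4)*(b^2 - b - 12) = b*(b - 4)^2*(b + 1)*(b + 4)*(b + 3)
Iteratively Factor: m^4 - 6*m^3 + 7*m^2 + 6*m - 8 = (m + 1)*(m^3 - 7*m^2 + 14*m - 8) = (m - 4)*(m + 1)*(m^2 - 3*m + 2) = (m - 4)*(m - 1)*(m + 1)*(m - 2)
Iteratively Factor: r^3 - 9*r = (r)*(r^2 - 9) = r*(r + 3)*(r - 3)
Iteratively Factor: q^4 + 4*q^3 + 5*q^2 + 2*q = (q + 1)*(q^3 + 3*q^2 + 2*q) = (q + 1)*(q + 2)*(q^2 + q) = q*(q + 1)*(q + 2)*(q + 1)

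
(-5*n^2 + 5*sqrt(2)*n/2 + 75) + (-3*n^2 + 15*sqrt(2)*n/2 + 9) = -8*n^2 + 10*sqrt(2)*n + 84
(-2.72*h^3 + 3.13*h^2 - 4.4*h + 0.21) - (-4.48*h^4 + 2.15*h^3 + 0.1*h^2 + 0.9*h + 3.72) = 4.48*h^4 - 4.87*h^3 + 3.03*h^2 - 5.3*h - 3.51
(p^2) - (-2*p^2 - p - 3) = 3*p^2 + p + 3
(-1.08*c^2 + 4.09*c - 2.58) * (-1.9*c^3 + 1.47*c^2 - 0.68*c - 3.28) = 2.052*c^5 - 9.3586*c^4 + 11.6487*c^3 - 3.0314*c^2 - 11.6608*c + 8.4624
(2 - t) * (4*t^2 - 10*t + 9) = -4*t^3 + 18*t^2 - 29*t + 18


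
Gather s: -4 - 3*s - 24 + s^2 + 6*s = s^2 + 3*s - 28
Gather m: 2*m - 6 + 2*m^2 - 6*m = 2*m^2 - 4*m - 6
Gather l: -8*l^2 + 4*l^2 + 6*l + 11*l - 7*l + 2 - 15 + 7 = -4*l^2 + 10*l - 6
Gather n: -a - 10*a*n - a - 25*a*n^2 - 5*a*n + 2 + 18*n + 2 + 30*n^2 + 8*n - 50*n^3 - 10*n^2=-2*a - 50*n^3 + n^2*(20 - 25*a) + n*(26 - 15*a) + 4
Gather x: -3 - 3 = -6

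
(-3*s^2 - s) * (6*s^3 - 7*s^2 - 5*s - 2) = -18*s^5 + 15*s^4 + 22*s^3 + 11*s^2 + 2*s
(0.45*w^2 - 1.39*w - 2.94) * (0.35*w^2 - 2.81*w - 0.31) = 0.1575*w^4 - 1.751*w^3 + 2.7374*w^2 + 8.6923*w + 0.9114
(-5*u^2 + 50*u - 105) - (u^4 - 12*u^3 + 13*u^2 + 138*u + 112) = -u^4 + 12*u^3 - 18*u^2 - 88*u - 217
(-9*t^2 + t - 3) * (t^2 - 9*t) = -9*t^4 + 82*t^3 - 12*t^2 + 27*t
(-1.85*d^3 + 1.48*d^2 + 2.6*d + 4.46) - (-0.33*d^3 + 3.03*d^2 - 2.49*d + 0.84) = -1.52*d^3 - 1.55*d^2 + 5.09*d + 3.62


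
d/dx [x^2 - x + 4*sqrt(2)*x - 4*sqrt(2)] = 2*x - 1 + 4*sqrt(2)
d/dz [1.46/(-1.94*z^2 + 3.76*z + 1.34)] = (5.6648*z - 5.4896)/(-1.94*z^2 + 3.76*z + 1.34)^2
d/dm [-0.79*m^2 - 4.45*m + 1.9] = -1.58*m - 4.45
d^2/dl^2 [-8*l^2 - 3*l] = -16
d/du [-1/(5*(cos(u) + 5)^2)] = -2*sin(u)/(5*(cos(u) + 5)^3)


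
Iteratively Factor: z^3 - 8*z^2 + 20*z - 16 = (z - 2)*(z^2 - 6*z + 8) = (z - 4)*(z - 2)*(z - 2)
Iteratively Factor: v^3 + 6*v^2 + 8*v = (v + 4)*(v^2 + 2*v) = v*(v + 4)*(v + 2)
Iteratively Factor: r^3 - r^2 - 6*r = (r - 3)*(r^2 + 2*r) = (r - 3)*(r + 2)*(r)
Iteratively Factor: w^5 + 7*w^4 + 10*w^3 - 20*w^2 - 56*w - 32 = (w + 4)*(w^4 + 3*w^3 - 2*w^2 - 12*w - 8) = (w + 1)*(w + 4)*(w^3 + 2*w^2 - 4*w - 8) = (w + 1)*(w + 2)*(w + 4)*(w^2 - 4) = (w + 1)*(w + 2)^2*(w + 4)*(w - 2)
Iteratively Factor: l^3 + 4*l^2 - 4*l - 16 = (l - 2)*(l^2 + 6*l + 8) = (l - 2)*(l + 2)*(l + 4)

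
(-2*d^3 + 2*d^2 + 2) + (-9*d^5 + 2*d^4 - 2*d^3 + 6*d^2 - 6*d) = -9*d^5 + 2*d^4 - 4*d^3 + 8*d^2 - 6*d + 2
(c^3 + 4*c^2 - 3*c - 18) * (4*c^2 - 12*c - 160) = 4*c^5 + 4*c^4 - 220*c^3 - 676*c^2 + 696*c + 2880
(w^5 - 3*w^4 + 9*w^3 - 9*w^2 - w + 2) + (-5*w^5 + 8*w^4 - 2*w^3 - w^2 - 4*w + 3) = -4*w^5 + 5*w^4 + 7*w^3 - 10*w^2 - 5*w + 5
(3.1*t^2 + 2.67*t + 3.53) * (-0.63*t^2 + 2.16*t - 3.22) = -1.953*t^4 + 5.0139*t^3 - 6.4387*t^2 - 0.9726*t - 11.3666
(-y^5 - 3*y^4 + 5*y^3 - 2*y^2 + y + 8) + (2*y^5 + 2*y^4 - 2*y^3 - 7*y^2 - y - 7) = y^5 - y^4 + 3*y^3 - 9*y^2 + 1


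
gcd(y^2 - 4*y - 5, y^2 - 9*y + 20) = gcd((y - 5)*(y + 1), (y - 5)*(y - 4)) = y - 5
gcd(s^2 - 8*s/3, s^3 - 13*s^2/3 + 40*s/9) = s^2 - 8*s/3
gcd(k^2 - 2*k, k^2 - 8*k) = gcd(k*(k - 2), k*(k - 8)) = k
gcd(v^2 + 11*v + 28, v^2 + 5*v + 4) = v + 4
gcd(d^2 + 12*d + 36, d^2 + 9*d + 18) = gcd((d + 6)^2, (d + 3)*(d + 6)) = d + 6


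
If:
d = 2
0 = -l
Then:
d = 2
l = 0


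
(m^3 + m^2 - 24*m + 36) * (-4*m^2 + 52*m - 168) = -4*m^5 + 48*m^4 - 20*m^3 - 1560*m^2 + 5904*m - 6048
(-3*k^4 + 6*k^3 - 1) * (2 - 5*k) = 15*k^5 - 36*k^4 + 12*k^3 + 5*k - 2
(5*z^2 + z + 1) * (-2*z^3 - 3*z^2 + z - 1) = -10*z^5 - 17*z^4 - 7*z^2 - 1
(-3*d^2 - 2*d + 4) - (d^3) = -d^3 - 3*d^2 - 2*d + 4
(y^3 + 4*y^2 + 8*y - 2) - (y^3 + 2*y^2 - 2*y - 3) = 2*y^2 + 10*y + 1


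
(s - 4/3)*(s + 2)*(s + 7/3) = s^3 + 3*s^2 - 10*s/9 - 56/9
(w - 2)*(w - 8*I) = w^2 - 2*w - 8*I*w + 16*I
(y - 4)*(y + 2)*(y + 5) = y^3 + 3*y^2 - 18*y - 40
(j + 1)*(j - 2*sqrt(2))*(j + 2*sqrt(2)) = j^3 + j^2 - 8*j - 8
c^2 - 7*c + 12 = (c - 4)*(c - 3)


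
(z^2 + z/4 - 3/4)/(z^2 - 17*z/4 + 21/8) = 2*(z + 1)/(2*z - 7)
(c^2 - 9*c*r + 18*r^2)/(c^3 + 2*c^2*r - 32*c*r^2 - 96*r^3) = (c - 3*r)/(c^2 + 8*c*r + 16*r^2)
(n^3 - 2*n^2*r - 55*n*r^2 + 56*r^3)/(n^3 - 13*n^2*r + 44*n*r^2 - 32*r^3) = (-n - 7*r)/(-n + 4*r)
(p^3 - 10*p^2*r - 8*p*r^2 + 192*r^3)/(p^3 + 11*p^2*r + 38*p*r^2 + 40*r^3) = (p^2 - 14*p*r + 48*r^2)/(p^2 + 7*p*r + 10*r^2)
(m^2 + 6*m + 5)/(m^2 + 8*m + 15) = (m + 1)/(m + 3)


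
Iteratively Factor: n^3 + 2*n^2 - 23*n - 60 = (n + 4)*(n^2 - 2*n - 15) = (n - 5)*(n + 4)*(n + 3)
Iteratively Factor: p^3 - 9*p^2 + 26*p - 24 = (p - 3)*(p^2 - 6*p + 8) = (p - 4)*(p - 3)*(p - 2)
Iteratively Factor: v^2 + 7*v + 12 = (v + 4)*(v + 3)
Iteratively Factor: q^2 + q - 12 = (q - 3)*(q + 4)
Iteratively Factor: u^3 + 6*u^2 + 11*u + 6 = (u + 2)*(u^2 + 4*u + 3) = (u + 1)*(u + 2)*(u + 3)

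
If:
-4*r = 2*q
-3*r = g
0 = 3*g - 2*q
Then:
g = 0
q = 0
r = 0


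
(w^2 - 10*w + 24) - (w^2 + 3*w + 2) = 22 - 13*w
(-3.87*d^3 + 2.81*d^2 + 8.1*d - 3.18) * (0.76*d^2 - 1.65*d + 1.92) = -2.9412*d^5 + 8.5211*d^4 - 5.9109*d^3 - 10.3866*d^2 + 20.799*d - 6.1056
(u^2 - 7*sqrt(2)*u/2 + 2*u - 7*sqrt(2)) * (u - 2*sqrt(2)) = u^3 - 11*sqrt(2)*u^2/2 + 2*u^2 - 11*sqrt(2)*u + 14*u + 28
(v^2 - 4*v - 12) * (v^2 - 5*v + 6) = v^4 - 9*v^3 + 14*v^2 + 36*v - 72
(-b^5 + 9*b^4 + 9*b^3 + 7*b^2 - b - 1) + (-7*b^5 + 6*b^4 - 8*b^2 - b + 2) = -8*b^5 + 15*b^4 + 9*b^3 - b^2 - 2*b + 1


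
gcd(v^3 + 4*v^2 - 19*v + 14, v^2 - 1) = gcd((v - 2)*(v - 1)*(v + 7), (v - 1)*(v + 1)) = v - 1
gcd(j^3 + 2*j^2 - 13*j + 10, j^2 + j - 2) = j - 1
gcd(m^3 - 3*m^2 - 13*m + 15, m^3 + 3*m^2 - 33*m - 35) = m - 5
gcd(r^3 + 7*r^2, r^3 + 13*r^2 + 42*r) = r^2 + 7*r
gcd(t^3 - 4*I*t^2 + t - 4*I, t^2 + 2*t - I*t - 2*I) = t - I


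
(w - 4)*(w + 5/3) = w^2 - 7*w/3 - 20/3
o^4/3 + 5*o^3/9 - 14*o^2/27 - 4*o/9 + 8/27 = (o/3 + 1/3)*(o - 2/3)^2*(o + 2)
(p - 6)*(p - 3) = p^2 - 9*p + 18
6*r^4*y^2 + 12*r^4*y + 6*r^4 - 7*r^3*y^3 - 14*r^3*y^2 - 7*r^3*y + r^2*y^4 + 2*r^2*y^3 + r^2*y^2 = (-6*r + y)*(-r + y)*(r*y + r)^2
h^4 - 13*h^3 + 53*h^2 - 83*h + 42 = (h - 7)*(h - 3)*(h - 2)*(h - 1)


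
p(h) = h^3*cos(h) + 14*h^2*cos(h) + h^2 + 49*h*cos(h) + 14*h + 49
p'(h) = -h^3*sin(h) - 14*h^2*sin(h) + 3*h^2*cos(h) - 49*h*sin(h) + 28*h*cos(h) + 2*h + 49*cos(h) + 14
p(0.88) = 96.91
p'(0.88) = 22.04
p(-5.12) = -3.64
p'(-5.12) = 14.14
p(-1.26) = 20.25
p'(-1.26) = -22.39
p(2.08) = -1.15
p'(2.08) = -190.18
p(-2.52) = 61.19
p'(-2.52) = -18.45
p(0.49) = 80.35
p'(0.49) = 58.02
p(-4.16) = 25.67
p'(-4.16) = 42.41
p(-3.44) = 54.34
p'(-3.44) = 31.23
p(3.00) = -197.00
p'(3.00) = -180.73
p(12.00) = 4016.58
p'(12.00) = 3051.86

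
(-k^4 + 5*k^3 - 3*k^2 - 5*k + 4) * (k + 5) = -k^5 + 22*k^3 - 20*k^2 - 21*k + 20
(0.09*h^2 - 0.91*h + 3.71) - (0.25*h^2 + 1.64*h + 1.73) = -0.16*h^2 - 2.55*h + 1.98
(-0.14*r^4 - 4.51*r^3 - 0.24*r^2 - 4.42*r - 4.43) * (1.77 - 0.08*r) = 0.0112*r^5 + 0.113*r^4 - 7.9635*r^3 - 0.0712*r^2 - 7.469*r - 7.8411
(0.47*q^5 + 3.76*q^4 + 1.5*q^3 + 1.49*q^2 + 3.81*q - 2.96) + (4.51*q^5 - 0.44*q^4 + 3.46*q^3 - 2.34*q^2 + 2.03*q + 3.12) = 4.98*q^5 + 3.32*q^4 + 4.96*q^3 - 0.85*q^2 + 5.84*q + 0.16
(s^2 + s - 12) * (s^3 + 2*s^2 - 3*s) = s^5 + 3*s^4 - 13*s^3 - 27*s^2 + 36*s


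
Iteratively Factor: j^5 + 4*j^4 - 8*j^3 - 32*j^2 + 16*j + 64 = (j - 2)*(j^4 + 6*j^3 + 4*j^2 - 24*j - 32) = (j - 2)*(j + 2)*(j^3 + 4*j^2 - 4*j - 16) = (j - 2)^2*(j + 2)*(j^2 + 6*j + 8) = (j - 2)^2*(j + 2)*(j + 4)*(j + 2)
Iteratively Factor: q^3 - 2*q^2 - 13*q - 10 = (q + 2)*(q^2 - 4*q - 5) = (q + 1)*(q + 2)*(q - 5)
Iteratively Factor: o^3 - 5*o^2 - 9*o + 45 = (o - 3)*(o^2 - 2*o - 15) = (o - 3)*(o + 3)*(o - 5)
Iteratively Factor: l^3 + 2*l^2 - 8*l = (l)*(l^2 + 2*l - 8) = l*(l - 2)*(l + 4)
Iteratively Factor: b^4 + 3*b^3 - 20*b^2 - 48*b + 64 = (b - 4)*(b^3 + 7*b^2 + 8*b - 16) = (b - 4)*(b - 1)*(b^2 + 8*b + 16) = (b - 4)*(b - 1)*(b + 4)*(b + 4)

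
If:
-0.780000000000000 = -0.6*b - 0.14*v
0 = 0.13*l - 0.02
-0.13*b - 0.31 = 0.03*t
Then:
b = 1.3 - 0.233333333333333*v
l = 0.15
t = 1.01111111111111*v - 15.9666666666667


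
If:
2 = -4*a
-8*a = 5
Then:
No Solution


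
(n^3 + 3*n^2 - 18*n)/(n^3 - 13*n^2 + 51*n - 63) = n*(n + 6)/(n^2 - 10*n + 21)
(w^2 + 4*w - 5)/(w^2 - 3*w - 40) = (w - 1)/(w - 8)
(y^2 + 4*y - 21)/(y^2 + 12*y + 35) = (y - 3)/(y + 5)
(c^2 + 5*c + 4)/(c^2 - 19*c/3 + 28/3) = 3*(c^2 + 5*c + 4)/(3*c^2 - 19*c + 28)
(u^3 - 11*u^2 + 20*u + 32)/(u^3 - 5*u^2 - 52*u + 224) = (u + 1)/(u + 7)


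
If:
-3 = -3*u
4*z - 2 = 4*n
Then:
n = z - 1/2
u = 1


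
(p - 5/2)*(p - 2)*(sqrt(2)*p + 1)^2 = 2*p^4 - 9*p^3 + 2*sqrt(2)*p^3 - 9*sqrt(2)*p^2 + 11*p^2 - 9*p/2 + 10*sqrt(2)*p + 5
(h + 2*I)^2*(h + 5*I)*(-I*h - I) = -I*h^4 + 9*h^3 - I*h^3 + 9*h^2 + 24*I*h^2 - 20*h + 24*I*h - 20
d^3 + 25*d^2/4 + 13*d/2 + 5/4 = (d + 1/4)*(d + 1)*(d + 5)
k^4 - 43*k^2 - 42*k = k*(k - 7)*(k + 1)*(k + 6)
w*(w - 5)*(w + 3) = w^3 - 2*w^2 - 15*w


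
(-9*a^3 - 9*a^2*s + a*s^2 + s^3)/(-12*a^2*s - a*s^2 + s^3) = (-3*a^2 - 2*a*s + s^2)/(s*(-4*a + s))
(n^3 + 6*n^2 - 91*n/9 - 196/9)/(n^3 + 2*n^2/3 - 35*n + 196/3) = (n + 4/3)/(n - 4)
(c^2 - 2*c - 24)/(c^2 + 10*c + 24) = (c - 6)/(c + 6)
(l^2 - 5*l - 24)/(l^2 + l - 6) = (l - 8)/(l - 2)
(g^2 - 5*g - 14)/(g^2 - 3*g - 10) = (g - 7)/(g - 5)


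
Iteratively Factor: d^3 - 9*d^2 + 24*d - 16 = (d - 4)*(d^2 - 5*d + 4) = (d - 4)^2*(d - 1)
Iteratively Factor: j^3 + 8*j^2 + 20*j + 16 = (j + 2)*(j^2 + 6*j + 8) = (j + 2)^2*(j + 4)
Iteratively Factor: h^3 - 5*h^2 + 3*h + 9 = (h + 1)*(h^2 - 6*h + 9) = (h - 3)*(h + 1)*(h - 3)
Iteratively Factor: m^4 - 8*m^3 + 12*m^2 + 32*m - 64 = (m - 4)*(m^3 - 4*m^2 - 4*m + 16) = (m - 4)*(m - 2)*(m^2 - 2*m - 8) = (m - 4)*(m - 2)*(m + 2)*(m - 4)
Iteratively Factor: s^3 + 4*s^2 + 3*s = (s + 1)*(s^2 + 3*s) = s*(s + 1)*(s + 3)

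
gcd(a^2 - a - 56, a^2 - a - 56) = a^2 - a - 56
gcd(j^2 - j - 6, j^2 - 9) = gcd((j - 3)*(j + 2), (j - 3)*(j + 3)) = j - 3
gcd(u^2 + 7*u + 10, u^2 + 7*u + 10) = u^2 + 7*u + 10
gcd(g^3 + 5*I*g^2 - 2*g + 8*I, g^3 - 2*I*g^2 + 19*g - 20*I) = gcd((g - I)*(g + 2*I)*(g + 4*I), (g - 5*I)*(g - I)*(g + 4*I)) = g^2 + 3*I*g + 4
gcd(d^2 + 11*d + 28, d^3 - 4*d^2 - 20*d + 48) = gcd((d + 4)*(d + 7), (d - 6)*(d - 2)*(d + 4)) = d + 4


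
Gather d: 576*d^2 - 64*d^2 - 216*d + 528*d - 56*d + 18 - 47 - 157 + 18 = 512*d^2 + 256*d - 168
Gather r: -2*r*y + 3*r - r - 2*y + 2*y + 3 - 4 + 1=r*(2 - 2*y)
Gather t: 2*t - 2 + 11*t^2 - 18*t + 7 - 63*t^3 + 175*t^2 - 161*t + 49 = -63*t^3 + 186*t^2 - 177*t + 54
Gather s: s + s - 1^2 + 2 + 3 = 2*s + 4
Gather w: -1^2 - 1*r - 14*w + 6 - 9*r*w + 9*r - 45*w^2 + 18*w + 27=8*r - 45*w^2 + w*(4 - 9*r) + 32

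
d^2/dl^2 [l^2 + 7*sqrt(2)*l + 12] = 2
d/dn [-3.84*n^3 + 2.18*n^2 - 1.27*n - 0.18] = -11.52*n^2 + 4.36*n - 1.27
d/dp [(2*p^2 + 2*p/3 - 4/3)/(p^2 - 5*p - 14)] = 16*(-2*p^2 - 10*p - 3)/(3*(p^4 - 10*p^3 - 3*p^2 + 140*p + 196))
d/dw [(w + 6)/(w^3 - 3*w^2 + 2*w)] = (w*(w^2 - 3*w + 2) - (w + 6)*(3*w^2 - 6*w + 2))/(w^2*(w^2 - 3*w + 2)^2)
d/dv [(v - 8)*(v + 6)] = 2*v - 2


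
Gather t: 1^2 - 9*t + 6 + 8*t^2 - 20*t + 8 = 8*t^2 - 29*t + 15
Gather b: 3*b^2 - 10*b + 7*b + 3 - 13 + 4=3*b^2 - 3*b - 6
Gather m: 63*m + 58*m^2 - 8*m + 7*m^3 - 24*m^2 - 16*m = 7*m^3 + 34*m^2 + 39*m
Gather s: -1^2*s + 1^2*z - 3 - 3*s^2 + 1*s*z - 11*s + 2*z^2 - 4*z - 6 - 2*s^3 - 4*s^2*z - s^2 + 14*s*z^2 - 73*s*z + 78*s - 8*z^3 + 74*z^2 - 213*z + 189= -2*s^3 + s^2*(-4*z - 4) + s*(14*z^2 - 72*z + 66) - 8*z^3 + 76*z^2 - 216*z + 180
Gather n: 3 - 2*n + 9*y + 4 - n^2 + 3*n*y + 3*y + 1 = -n^2 + n*(3*y - 2) + 12*y + 8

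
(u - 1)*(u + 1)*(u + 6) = u^3 + 6*u^2 - u - 6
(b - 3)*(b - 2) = b^2 - 5*b + 6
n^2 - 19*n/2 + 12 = (n - 8)*(n - 3/2)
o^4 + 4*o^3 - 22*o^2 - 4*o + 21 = (o - 3)*(o - 1)*(o + 1)*(o + 7)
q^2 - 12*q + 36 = (q - 6)^2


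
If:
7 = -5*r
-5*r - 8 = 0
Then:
No Solution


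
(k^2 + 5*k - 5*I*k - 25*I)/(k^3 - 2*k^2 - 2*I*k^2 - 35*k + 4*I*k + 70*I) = (k - 5*I)/(k^2 - k*(7 + 2*I) + 14*I)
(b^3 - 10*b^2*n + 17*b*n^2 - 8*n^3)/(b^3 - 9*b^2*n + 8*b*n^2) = (b - n)/b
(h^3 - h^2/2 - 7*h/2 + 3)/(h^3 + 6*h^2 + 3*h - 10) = (h - 3/2)/(h + 5)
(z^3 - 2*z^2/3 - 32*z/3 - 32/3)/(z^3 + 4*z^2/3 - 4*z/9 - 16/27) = 9*(z^2 - 2*z - 8)/(9*z^2 - 4)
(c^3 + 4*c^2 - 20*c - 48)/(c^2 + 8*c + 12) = c - 4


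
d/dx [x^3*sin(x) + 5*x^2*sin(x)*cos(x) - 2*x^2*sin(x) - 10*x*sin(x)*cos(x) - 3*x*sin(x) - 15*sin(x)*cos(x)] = x^3*cos(x) + 3*x^2*sin(x) - 2*x^2*cos(x) + 5*x^2*cos(2*x) - 4*x*sin(x) + 5*x*sin(2*x) - 3*x*cos(x) - 10*x*cos(2*x) - 3*sin(x) - 5*sin(2*x) - 15*cos(2*x)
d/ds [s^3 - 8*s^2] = s*(3*s - 16)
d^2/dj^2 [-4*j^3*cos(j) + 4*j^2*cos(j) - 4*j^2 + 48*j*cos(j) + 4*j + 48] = 4*j^3*cos(j) + 24*j^2*sin(j) - 4*j^2*cos(j) - 16*j*sin(j) - 72*j*cos(j) - 96*sin(j) + 8*cos(j) - 8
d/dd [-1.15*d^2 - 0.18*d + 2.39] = -2.3*d - 0.18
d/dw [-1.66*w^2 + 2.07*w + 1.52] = 2.07 - 3.32*w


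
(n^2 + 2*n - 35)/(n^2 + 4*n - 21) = (n - 5)/(n - 3)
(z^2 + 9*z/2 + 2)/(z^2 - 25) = (z^2 + 9*z/2 + 2)/(z^2 - 25)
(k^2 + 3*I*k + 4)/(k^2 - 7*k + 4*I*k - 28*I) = (k - I)/(k - 7)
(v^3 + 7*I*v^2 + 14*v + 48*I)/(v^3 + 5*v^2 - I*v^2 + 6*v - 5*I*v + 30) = (v + 8*I)/(v + 5)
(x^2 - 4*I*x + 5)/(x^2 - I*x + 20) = (x + I)/(x + 4*I)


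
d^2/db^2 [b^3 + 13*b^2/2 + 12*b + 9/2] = 6*b + 13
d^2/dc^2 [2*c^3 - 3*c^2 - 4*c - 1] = 12*c - 6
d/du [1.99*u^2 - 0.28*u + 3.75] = 3.98*u - 0.28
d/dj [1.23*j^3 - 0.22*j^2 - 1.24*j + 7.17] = 3.69*j^2 - 0.44*j - 1.24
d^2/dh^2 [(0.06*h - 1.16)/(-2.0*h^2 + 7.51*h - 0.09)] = (-(0.06*h - 1.16)*(4.0*h - 7.51)*(8.0*h - 15.02) + (0.72*h - 5.5412)*(2.0*h^2 - 7.51*h + 0.09))/(2.0*h^2 - 7.51*h + 0.09)^3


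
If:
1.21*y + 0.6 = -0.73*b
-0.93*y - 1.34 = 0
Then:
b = 1.57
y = -1.44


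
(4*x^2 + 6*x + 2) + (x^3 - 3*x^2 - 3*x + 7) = x^3 + x^2 + 3*x + 9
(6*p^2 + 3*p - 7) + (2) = 6*p^2 + 3*p - 5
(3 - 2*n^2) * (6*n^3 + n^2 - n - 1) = -12*n^5 - 2*n^4 + 20*n^3 + 5*n^2 - 3*n - 3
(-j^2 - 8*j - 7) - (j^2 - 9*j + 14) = -2*j^2 + j - 21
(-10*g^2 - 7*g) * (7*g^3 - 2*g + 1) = -70*g^5 - 49*g^4 + 20*g^3 + 4*g^2 - 7*g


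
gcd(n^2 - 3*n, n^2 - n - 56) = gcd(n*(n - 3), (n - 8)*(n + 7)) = 1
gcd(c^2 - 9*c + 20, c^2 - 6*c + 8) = c - 4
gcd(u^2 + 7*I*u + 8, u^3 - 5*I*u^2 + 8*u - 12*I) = u - I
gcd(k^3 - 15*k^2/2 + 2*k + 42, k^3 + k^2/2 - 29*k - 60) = k - 6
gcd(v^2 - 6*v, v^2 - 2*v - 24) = v - 6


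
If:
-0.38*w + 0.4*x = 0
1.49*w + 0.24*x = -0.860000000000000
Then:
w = -0.50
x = -0.48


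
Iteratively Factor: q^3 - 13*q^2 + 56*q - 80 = (q - 4)*(q^2 - 9*q + 20) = (q - 4)^2*(q - 5)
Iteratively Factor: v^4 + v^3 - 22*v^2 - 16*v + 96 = (v - 2)*(v^3 + 3*v^2 - 16*v - 48) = (v - 2)*(v + 4)*(v^2 - v - 12) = (v - 2)*(v + 3)*(v + 4)*(v - 4)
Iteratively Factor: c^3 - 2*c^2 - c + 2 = (c - 2)*(c^2 - 1) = (c - 2)*(c + 1)*(c - 1)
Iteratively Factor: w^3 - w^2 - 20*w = (w - 5)*(w^2 + 4*w) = (w - 5)*(w + 4)*(w)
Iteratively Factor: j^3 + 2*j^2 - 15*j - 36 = (j + 3)*(j^2 - j - 12) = (j - 4)*(j + 3)*(j + 3)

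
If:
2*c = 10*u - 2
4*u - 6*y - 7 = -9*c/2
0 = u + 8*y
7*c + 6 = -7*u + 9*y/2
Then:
No Solution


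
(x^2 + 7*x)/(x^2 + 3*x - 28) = x/(x - 4)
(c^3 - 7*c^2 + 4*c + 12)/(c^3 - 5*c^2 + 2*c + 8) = (c - 6)/(c - 4)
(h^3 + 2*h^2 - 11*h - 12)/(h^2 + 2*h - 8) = (h^2 - 2*h - 3)/(h - 2)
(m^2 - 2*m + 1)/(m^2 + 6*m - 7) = (m - 1)/(m + 7)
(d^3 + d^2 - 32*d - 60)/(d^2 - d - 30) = d + 2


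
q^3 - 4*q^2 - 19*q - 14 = (q - 7)*(q + 1)*(q + 2)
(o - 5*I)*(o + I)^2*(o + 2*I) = o^4 - I*o^3 + 15*o^2 + 23*I*o - 10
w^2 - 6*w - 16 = (w - 8)*(w + 2)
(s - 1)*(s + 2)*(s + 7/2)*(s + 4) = s^4 + 17*s^3/2 + 39*s^2/2 - s - 28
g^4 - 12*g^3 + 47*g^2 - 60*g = g*(g - 5)*(g - 4)*(g - 3)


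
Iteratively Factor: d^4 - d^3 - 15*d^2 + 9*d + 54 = (d - 3)*(d^3 + 2*d^2 - 9*d - 18) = (d - 3)^2*(d^2 + 5*d + 6) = (d - 3)^2*(d + 2)*(d + 3)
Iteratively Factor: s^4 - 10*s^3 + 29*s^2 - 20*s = (s - 5)*(s^3 - 5*s^2 + 4*s) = s*(s - 5)*(s^2 - 5*s + 4) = s*(s - 5)*(s - 4)*(s - 1)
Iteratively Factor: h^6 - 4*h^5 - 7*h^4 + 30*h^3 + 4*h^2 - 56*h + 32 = (h - 1)*(h^5 - 3*h^4 - 10*h^3 + 20*h^2 + 24*h - 32) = (h - 1)^2*(h^4 - 2*h^3 - 12*h^2 + 8*h + 32) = (h - 2)*(h - 1)^2*(h^3 - 12*h - 16) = (h - 2)*(h - 1)^2*(h + 2)*(h^2 - 2*h - 8) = (h - 2)*(h - 1)^2*(h + 2)^2*(h - 4)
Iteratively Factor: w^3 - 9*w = (w - 3)*(w^2 + 3*w) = (w - 3)*(w + 3)*(w)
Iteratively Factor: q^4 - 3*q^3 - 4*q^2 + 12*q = (q - 2)*(q^3 - q^2 - 6*q) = (q - 3)*(q - 2)*(q^2 + 2*q) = q*(q - 3)*(q - 2)*(q + 2)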